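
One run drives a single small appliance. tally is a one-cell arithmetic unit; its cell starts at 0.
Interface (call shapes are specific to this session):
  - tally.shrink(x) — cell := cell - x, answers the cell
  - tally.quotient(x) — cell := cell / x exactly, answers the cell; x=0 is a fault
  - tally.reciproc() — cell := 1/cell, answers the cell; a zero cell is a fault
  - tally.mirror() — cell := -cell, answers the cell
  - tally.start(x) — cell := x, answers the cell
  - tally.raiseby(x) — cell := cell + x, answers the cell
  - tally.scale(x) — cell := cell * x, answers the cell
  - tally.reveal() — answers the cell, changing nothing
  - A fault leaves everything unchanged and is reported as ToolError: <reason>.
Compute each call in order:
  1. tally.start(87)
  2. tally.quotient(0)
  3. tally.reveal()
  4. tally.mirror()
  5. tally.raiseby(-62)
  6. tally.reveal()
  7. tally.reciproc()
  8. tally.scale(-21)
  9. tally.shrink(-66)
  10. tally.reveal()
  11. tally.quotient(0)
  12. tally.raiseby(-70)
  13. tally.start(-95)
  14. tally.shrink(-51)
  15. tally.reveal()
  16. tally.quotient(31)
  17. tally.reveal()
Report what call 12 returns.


==> start(x=87)
<== 87
==> quotient(x=0)
<== ToolError: division by zero
==> reveal()
<== 87
==> mirror()
<== -87
==> raiseby(x=-62)
<== -149
==> reveal()
<== -149
==> reciproc()
<== -1/149
==> scale(x=-21)
<== 21/149
==> shrink(x=-66)
<== 9855/149
==> reveal()
<== 9855/149
==> quotient(x=0)
<== ToolError: division by zero
==> raiseby(x=-70)
<== -575/149
==> start(x=-95)
<== -95
==> shrink(x=-51)
<== -44
==> reveal()
<== -44
==> quotient(x=31)
<== -44/31
==> reveal()
<== -44/31

Answer: -575/149


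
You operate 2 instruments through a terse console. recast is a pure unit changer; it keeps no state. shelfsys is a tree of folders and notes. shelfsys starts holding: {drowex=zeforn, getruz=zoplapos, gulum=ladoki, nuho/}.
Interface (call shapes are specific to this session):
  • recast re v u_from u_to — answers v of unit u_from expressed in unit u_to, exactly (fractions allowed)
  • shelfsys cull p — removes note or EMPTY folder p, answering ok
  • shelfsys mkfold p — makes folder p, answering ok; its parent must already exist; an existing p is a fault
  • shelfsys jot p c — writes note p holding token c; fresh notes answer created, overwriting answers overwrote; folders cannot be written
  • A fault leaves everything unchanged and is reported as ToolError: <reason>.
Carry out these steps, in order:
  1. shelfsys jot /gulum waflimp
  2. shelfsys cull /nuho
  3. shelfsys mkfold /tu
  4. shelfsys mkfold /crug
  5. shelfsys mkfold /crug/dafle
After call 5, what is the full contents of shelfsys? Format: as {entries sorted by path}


# shelfsys jot(p→/gulum, c→waflimp) -> overwrote
# shelfsys cull(p→/nuho) -> ok
# shelfsys mkfold(p→/tu) -> ok
# shelfsys mkfold(p→/crug) -> ok
# shelfsys mkfold(p→/crug/dafle) -> ok

Answer: {crug/, crug/dafle/, drowex=zeforn, getruz=zoplapos, gulum=waflimp, tu/}


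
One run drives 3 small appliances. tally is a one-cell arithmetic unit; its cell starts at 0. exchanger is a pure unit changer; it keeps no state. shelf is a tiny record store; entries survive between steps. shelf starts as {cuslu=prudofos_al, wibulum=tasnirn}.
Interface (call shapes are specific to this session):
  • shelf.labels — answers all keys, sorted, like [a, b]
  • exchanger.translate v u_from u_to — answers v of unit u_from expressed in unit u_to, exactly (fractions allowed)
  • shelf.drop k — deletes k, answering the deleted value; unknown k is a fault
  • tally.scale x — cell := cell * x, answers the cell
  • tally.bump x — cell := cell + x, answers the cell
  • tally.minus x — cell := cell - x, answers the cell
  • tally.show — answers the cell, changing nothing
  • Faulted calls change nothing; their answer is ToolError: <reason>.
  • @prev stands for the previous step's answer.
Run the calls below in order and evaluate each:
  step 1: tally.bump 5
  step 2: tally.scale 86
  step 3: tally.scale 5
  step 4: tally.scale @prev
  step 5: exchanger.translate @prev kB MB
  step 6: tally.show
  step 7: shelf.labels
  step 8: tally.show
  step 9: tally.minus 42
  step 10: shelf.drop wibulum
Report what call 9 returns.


Next I call tally.bump passing x→5, and observe 5.
I use tally.scale passing x→86, giving 430.
Using tally.scale passing x→5, and observe 2150.
Using tally.scale passing x→@prev: 4622500.
I use exchanger.translate passing v→@prev, u_from→kB, u_to→MB, and see 9245/2.
I invoke tally.show(), yielding 4622500.
Then shelf.labels, which returns [cuslu, wibulum].
Invoking tally.show(), and observe 4622500.
Using tally.minus passing x→42, → 4622458.
I invoke shelf.drop passing k→wibulum, giving tasnirn.

Answer: 4622458


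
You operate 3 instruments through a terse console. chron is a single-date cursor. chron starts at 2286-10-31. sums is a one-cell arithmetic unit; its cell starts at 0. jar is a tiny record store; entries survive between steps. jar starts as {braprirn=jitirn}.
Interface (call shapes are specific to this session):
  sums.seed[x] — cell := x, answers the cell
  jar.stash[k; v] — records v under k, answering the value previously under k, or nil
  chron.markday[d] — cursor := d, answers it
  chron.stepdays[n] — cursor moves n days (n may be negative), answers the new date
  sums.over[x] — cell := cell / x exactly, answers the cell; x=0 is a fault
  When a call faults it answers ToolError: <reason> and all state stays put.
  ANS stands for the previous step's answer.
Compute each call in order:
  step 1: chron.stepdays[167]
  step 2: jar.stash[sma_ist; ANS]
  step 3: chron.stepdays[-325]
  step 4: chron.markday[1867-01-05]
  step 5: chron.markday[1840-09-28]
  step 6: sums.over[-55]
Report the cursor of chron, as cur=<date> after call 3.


I run chron.stepdays using n='167', and see 2287-04-16.
I try jar.stash using k='sma_ist', v='ANS', giving nil.
Calling chron.stepdays using n='-325', → 2286-05-26.
Using chron.markday using d='1867-01-05', yielding 1867-01-05.
Calling chron.markday using d='1840-09-28', which returns 1840-09-28.
Now I run sums.over using x='-55', giving 0.

Answer: cur=2286-05-26


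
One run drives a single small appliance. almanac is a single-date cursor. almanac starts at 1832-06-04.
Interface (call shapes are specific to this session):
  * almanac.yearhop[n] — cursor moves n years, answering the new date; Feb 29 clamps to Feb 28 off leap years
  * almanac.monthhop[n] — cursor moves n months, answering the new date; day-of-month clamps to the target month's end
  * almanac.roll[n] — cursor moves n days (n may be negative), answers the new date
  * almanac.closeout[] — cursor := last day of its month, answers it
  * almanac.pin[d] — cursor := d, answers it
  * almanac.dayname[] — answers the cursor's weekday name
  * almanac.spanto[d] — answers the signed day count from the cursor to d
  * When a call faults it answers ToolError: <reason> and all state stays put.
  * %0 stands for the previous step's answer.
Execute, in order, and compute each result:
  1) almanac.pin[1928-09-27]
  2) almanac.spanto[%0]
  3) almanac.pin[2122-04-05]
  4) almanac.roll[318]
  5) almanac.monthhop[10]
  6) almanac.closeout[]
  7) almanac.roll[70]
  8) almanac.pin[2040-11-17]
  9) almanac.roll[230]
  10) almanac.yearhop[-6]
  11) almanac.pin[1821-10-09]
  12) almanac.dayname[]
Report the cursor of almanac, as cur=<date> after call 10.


Answer: cur=2035-07-05

Derivation:
>> almanac.pin(d: 1928-09-27)
<< 1928-09-27
>> almanac.spanto(d: %0)
<< 0
>> almanac.pin(d: 2122-04-05)
<< 2122-04-05
>> almanac.roll(n: 318)
<< 2123-02-17
>> almanac.monthhop(n: 10)
<< 2123-12-17
>> almanac.closeout()
<< 2123-12-31
>> almanac.roll(n: 70)
<< 2124-03-10
>> almanac.pin(d: 2040-11-17)
<< 2040-11-17
>> almanac.roll(n: 230)
<< 2041-07-05
>> almanac.yearhop(n: -6)
<< 2035-07-05
>> almanac.pin(d: 1821-10-09)
<< 1821-10-09
>> almanac.dayname()
<< Tuesday


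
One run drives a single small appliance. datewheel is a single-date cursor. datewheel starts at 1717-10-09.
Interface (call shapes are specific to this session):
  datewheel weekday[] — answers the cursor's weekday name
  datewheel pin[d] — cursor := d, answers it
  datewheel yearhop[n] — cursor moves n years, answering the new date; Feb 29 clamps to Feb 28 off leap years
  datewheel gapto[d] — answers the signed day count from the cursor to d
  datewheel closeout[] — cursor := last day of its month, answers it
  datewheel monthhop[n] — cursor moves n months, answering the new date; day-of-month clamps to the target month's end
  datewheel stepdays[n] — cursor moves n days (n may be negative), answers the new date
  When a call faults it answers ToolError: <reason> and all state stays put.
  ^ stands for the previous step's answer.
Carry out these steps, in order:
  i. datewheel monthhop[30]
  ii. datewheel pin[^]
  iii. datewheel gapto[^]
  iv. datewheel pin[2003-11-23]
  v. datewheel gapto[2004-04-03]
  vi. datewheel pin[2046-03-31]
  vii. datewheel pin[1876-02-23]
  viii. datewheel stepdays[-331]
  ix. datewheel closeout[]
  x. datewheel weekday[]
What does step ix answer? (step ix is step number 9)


> datewheel monthhop n='30'
[out] 1720-04-09
> datewheel pin d='^'
[out] 1720-04-09
> datewheel gapto d='^'
[out] 0
> datewheel pin d='2003-11-23'
[out] 2003-11-23
> datewheel gapto d='2004-04-03'
[out] 132
> datewheel pin d='2046-03-31'
[out] 2046-03-31
> datewheel pin d='1876-02-23'
[out] 1876-02-23
> datewheel stepdays n='-331'
[out] 1875-03-29
> datewheel closeout
[out] 1875-03-31
> datewheel weekday
[out] Wednesday

Answer: 1875-03-31


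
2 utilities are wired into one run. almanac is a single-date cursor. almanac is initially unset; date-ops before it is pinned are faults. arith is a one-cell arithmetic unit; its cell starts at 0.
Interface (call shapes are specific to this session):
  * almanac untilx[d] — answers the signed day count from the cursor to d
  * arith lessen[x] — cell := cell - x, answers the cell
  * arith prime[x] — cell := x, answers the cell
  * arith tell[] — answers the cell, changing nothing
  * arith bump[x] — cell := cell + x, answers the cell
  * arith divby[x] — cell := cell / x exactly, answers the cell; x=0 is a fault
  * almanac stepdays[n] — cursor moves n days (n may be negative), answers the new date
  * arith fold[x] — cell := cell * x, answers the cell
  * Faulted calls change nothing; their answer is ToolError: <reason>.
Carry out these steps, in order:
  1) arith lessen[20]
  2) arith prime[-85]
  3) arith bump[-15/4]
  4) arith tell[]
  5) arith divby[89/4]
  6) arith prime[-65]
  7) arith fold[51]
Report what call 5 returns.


Answer: -355/89

Derivation:
~$ arith lessen x=20
:: -20
~$ arith prime x=-85
:: -85
~$ arith bump x=-15/4
:: -355/4
~$ arith tell
:: -355/4
~$ arith divby x=89/4
:: -355/89
~$ arith prime x=-65
:: -65
~$ arith fold x=51
:: -3315


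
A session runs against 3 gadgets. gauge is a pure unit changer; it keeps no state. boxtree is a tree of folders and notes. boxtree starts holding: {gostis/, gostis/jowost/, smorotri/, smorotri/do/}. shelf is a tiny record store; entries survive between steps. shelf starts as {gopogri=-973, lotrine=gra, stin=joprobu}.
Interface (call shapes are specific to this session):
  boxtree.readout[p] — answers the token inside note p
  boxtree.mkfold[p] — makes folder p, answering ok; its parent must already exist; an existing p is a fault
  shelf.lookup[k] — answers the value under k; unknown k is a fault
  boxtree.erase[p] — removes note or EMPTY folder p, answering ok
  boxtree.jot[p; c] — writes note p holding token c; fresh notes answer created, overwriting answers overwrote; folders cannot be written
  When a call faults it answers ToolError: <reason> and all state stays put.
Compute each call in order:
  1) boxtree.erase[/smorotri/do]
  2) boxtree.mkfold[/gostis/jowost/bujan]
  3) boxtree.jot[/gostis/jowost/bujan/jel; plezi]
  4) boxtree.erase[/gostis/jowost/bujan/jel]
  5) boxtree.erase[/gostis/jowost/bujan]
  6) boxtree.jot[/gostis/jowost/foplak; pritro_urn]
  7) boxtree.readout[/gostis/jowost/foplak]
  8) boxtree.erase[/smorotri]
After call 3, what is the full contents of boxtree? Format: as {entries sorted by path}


// boxtree.erase(p→/smorotri/do) => ok
// boxtree.mkfold(p→/gostis/jowost/bujan) => ok
// boxtree.jot(p→/gostis/jowost/bujan/jel, c→plezi) => created
// boxtree.erase(p→/gostis/jowost/bujan/jel) => ok
// boxtree.erase(p→/gostis/jowost/bujan) => ok
// boxtree.jot(p→/gostis/jowost/foplak, c→pritro_urn) => created
// boxtree.readout(p→/gostis/jowost/foplak) => pritro_urn
// boxtree.erase(p→/smorotri) => ok

Answer: {gostis/, gostis/jowost/, gostis/jowost/bujan/, gostis/jowost/bujan/jel=plezi, smorotri/}


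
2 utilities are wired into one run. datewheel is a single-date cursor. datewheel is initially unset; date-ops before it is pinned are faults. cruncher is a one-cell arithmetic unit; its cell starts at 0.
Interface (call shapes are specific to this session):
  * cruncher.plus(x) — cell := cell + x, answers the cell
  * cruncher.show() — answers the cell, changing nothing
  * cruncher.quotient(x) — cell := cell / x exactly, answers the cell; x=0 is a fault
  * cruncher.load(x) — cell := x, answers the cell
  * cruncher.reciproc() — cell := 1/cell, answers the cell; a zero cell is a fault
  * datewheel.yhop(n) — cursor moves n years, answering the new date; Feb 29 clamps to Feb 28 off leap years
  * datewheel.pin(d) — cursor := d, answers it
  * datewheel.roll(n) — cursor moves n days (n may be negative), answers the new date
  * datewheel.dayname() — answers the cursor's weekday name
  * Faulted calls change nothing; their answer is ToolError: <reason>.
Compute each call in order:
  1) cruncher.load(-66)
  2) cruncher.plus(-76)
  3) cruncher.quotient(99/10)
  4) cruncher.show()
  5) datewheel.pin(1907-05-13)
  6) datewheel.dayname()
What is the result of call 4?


~$ cruncher.load x: -66
= -66
~$ cruncher.plus x: -76
= -142
~$ cruncher.quotient x: 99/10
= -1420/99
~$ cruncher.show
= -1420/99
~$ datewheel.pin d: 1907-05-13
= 1907-05-13
~$ datewheel.dayname
= Monday

Answer: -1420/99


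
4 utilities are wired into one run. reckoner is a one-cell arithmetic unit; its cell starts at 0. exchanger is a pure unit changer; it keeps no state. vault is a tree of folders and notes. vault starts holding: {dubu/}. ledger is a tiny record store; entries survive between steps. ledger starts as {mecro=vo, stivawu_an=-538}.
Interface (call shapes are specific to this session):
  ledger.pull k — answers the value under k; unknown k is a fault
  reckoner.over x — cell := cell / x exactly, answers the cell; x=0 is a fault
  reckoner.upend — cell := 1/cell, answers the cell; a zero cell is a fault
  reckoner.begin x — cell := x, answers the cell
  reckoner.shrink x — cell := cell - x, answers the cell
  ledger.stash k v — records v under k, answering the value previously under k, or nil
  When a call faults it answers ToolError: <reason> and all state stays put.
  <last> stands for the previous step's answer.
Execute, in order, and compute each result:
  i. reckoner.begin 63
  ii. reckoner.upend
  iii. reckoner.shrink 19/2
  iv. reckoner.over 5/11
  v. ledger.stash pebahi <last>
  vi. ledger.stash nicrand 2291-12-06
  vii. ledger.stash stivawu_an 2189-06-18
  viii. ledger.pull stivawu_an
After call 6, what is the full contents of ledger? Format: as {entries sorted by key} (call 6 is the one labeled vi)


~$ reckoner.begin x=63
:: 63
~$ reckoner.upend
:: 1/63
~$ reckoner.shrink x=19/2
:: -1195/126
~$ reckoner.over x=5/11
:: -2629/126
~$ ledger.stash k=pebahi v=<last>
:: nil
~$ ledger.stash k=nicrand v=2291-12-06
:: nil
~$ ledger.stash k=stivawu_an v=2189-06-18
:: -538
~$ ledger.pull k=stivawu_an
:: 2189-06-18

Answer: {mecro=vo, nicrand=2291-12-06, pebahi=-2629/126, stivawu_an=-538}


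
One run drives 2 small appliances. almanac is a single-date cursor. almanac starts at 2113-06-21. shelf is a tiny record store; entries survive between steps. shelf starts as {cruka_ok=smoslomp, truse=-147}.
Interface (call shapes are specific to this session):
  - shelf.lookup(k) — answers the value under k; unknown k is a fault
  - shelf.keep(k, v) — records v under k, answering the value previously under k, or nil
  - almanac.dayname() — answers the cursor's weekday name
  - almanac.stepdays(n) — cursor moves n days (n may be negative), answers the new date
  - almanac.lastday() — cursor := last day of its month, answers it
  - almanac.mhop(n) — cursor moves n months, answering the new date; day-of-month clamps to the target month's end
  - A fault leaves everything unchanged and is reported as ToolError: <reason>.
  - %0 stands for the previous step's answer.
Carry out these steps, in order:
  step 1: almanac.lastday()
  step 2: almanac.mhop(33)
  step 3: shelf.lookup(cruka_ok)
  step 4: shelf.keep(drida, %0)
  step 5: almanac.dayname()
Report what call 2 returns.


$ almanac.lastday
  2113-06-30
$ almanac.mhop n='33'
  2116-03-30
$ shelf.lookup k='cruka_ok'
  smoslomp
$ shelf.keep k='drida' v='%0'
  nil
$ almanac.dayname
  Monday

Answer: 2116-03-30


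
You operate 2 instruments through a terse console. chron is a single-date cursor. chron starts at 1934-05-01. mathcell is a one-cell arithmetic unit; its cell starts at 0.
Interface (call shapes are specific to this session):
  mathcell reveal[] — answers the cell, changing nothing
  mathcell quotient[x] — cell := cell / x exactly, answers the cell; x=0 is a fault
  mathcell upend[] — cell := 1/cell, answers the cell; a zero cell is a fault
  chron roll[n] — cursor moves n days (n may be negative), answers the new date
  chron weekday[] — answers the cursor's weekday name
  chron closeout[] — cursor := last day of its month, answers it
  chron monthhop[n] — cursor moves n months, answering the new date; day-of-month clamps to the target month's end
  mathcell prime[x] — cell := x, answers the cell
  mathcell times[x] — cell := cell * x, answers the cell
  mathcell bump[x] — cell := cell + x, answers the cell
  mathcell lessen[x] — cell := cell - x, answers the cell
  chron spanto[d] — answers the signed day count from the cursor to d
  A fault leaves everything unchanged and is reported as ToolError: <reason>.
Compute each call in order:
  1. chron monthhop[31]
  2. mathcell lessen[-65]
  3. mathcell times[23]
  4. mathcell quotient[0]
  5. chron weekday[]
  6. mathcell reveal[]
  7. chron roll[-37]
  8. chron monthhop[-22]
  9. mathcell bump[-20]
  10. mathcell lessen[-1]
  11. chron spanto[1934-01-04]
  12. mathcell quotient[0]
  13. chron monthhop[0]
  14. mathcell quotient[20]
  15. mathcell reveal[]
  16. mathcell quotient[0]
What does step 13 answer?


Act: chron monthhop[n: 31]
Obs: 1936-12-01
Act: mathcell lessen[x: -65]
Obs: 65
Act: mathcell times[x: 23]
Obs: 1495
Act: mathcell quotient[x: 0]
Obs: ToolError: division by zero
Act: chron weekday[]
Obs: Tuesday
Act: mathcell reveal[]
Obs: 1495
Act: chron roll[n: -37]
Obs: 1936-10-25
Act: chron monthhop[n: -22]
Obs: 1934-12-25
Act: mathcell bump[x: -20]
Obs: 1475
Act: mathcell lessen[x: -1]
Obs: 1476
Act: chron spanto[d: 1934-01-04]
Obs: -355
Act: mathcell quotient[x: 0]
Obs: ToolError: division by zero
Act: chron monthhop[n: 0]
Obs: 1934-12-25
Act: mathcell quotient[x: 20]
Obs: 369/5
Act: mathcell reveal[]
Obs: 369/5
Act: mathcell quotient[x: 0]
Obs: ToolError: division by zero

Answer: 1934-12-25


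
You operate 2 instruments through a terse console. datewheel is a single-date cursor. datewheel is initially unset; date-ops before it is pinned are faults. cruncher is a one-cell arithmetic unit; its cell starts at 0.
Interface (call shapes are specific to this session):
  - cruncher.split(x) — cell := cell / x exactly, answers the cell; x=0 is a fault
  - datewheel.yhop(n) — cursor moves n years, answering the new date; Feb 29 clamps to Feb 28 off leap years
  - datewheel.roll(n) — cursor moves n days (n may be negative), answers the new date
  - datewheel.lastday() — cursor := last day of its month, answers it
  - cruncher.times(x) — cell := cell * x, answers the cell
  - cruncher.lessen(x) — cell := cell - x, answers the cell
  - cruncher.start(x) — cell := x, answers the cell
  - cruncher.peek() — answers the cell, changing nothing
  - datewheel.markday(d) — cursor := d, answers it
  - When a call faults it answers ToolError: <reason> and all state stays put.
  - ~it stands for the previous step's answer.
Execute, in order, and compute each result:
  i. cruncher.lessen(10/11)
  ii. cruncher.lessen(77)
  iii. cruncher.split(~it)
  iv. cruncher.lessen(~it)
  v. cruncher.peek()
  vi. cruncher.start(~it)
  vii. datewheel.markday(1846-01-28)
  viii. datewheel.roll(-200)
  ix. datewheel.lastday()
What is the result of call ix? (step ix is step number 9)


Answer: 1845-07-31

Derivation:
I use cruncher.lessen with x→10/11, and observe -10/11.
Next I call cruncher.lessen with x→77, giving -857/11.
I run cruncher.split with x→~it, yielding 1.
I use cruncher.lessen with x→~it, which returns 0.
I use cruncher.peek(), — result: 0.
I run cruncher.start with x→~it, which returns 0.
Then datewheel.markday with d→1846-01-28, — result: 1846-01-28.
Then datewheel.roll with n→-200, and observe 1845-07-12.
Calling datewheel.lastday, yielding 1845-07-31.


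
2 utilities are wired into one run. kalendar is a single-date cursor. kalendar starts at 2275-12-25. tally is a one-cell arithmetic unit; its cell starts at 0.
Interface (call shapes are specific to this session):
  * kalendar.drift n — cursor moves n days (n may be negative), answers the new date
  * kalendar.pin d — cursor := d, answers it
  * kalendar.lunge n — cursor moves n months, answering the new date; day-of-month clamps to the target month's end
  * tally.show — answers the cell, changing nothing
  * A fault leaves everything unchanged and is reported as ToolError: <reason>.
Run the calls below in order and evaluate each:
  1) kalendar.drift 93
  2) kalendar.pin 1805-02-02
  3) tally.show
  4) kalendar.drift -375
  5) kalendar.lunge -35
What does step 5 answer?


Answer: 1801-02-24

Derivation:
Do: drift[n='93']
See: 2276-03-27
Do: pin[d='1805-02-02']
See: 1805-02-02
Do: show[]
See: 0
Do: drift[n='-375']
See: 1804-01-24
Do: lunge[n='-35']
See: 1801-02-24


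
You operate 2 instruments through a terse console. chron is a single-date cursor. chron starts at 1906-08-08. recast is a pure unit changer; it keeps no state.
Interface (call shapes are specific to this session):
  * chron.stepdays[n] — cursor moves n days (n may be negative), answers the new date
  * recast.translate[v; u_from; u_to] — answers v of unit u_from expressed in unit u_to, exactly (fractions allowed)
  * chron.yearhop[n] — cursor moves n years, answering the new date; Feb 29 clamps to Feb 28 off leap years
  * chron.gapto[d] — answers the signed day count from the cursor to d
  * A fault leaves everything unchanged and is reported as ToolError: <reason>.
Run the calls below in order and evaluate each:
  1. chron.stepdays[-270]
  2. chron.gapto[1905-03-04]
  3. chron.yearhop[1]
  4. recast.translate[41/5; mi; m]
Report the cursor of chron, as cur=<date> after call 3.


Answer: cur=1906-11-11

Derivation:
I call chron.stepdays passing n='-270', → 1905-11-11.
Calling chron.gapto passing d='1905-03-04', and see -252.
Next I call chron.yearhop passing n='1', giving 1906-11-11.
I try recast.translate passing v='41/5', u_from='mi', u_to='m', giving 8247888/625.


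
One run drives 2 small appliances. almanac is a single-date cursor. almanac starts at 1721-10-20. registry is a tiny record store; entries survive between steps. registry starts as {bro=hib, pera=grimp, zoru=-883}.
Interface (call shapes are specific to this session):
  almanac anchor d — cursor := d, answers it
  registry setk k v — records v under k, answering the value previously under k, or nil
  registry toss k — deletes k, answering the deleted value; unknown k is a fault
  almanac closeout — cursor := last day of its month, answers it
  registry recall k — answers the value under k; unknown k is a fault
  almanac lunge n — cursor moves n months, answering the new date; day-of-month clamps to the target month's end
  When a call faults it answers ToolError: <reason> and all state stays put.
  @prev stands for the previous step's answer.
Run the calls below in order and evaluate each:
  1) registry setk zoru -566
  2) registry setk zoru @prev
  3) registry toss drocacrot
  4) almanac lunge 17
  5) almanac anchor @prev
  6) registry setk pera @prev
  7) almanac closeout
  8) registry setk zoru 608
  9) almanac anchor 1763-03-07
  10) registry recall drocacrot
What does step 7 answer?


Act: registry setk[zoru; -566]
Obs: -883
Act: registry setk[zoru; @prev]
Obs: -566
Act: registry toss[drocacrot]
Obs: ToolError: no such key drocacrot
Act: almanac lunge[17]
Obs: 1723-03-20
Act: almanac anchor[@prev]
Obs: 1723-03-20
Act: registry setk[pera; @prev]
Obs: grimp
Act: almanac closeout[]
Obs: 1723-03-31
Act: registry setk[zoru; 608]
Obs: -883
Act: almanac anchor[1763-03-07]
Obs: 1763-03-07
Act: registry recall[drocacrot]
Obs: ToolError: no such key drocacrot

Answer: 1723-03-31


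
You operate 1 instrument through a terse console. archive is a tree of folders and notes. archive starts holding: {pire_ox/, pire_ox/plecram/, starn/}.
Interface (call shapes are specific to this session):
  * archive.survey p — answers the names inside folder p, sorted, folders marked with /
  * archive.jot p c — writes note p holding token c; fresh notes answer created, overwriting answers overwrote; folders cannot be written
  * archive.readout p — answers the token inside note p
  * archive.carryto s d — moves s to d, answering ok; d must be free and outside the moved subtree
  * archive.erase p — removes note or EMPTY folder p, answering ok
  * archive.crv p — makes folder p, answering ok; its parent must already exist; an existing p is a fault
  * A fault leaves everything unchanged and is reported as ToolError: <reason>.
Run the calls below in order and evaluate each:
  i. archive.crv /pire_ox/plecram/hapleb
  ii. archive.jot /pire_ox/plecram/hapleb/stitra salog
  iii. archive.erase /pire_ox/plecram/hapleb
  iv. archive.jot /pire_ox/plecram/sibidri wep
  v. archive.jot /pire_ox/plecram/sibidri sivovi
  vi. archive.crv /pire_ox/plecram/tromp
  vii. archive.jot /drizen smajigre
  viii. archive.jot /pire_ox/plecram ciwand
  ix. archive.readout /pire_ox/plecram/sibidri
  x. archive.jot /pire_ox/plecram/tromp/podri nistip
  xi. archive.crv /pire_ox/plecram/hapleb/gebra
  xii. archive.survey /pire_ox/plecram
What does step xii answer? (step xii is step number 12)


Answer: [hapleb/, sibidri, tromp/]

Derivation:
==> archive.crv(p=/pire_ox/plecram/hapleb)
<== ok
==> archive.jot(p=/pire_ox/plecram/hapleb/stitra, c=salog)
<== created
==> archive.erase(p=/pire_ox/plecram/hapleb)
<== ToolError: not empty
==> archive.jot(p=/pire_ox/plecram/sibidri, c=wep)
<== created
==> archive.jot(p=/pire_ox/plecram/sibidri, c=sivovi)
<== overwrote
==> archive.crv(p=/pire_ox/plecram/tromp)
<== ok
==> archive.jot(p=/drizen, c=smajigre)
<== created
==> archive.jot(p=/pire_ox/plecram, c=ciwand)
<== ToolError: is a directory
==> archive.readout(p=/pire_ox/plecram/sibidri)
<== sivovi
==> archive.jot(p=/pire_ox/plecram/tromp/podri, c=nistip)
<== created
==> archive.crv(p=/pire_ox/plecram/hapleb/gebra)
<== ok
==> archive.survey(p=/pire_ox/plecram)
<== [hapleb/, sibidri, tromp/]


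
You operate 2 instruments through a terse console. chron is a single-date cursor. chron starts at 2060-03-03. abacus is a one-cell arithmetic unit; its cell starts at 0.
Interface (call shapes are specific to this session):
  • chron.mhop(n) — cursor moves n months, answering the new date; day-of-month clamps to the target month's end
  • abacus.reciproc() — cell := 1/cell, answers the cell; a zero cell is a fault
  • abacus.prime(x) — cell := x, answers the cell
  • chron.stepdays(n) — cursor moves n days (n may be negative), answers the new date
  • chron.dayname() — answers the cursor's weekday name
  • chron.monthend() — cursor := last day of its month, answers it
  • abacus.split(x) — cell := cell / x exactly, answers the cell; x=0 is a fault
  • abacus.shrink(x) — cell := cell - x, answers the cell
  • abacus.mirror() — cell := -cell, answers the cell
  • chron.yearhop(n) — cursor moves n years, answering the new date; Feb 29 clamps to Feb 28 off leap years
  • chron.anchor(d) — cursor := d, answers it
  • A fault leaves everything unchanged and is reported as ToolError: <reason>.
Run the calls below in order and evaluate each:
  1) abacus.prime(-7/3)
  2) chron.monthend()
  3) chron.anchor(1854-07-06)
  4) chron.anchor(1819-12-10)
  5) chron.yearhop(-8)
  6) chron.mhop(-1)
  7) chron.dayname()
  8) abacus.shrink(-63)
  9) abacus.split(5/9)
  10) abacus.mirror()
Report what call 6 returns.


;; abacus.prime(-7/3) ~> -7/3
;; chron.monthend() ~> 2060-03-31
;; chron.anchor(1854-07-06) ~> 1854-07-06
;; chron.anchor(1819-12-10) ~> 1819-12-10
;; chron.yearhop(-8) ~> 1811-12-10
;; chron.mhop(-1) ~> 1811-11-10
;; chron.dayname() ~> Sunday
;; abacus.shrink(-63) ~> 182/3
;; abacus.split(5/9) ~> 546/5
;; abacus.mirror() ~> -546/5

Answer: 1811-11-10


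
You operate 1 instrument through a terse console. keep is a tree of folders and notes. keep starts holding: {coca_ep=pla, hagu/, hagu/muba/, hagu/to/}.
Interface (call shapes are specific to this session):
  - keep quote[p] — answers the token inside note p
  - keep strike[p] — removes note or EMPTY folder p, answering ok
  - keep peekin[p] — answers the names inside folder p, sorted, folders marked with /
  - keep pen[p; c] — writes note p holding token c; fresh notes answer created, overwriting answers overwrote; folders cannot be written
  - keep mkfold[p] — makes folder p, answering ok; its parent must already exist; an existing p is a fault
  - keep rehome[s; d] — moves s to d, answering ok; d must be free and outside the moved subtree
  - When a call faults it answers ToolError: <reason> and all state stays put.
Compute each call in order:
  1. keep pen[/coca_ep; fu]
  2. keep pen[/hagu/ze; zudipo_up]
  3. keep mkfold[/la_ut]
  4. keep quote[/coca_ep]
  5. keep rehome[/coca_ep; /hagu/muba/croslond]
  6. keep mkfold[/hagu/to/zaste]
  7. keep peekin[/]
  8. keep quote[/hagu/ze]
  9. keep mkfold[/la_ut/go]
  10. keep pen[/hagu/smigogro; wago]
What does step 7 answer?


-- keep pen(p: /coca_ep, c: fu) : overwrote
-- keep pen(p: /hagu/ze, c: zudipo_up) : created
-- keep mkfold(p: /la_ut) : ok
-- keep quote(p: /coca_ep) : fu
-- keep rehome(s: /coca_ep, d: /hagu/muba/croslond) : ok
-- keep mkfold(p: /hagu/to/zaste) : ok
-- keep peekin(p: /) : [hagu/, la_ut/]
-- keep quote(p: /hagu/ze) : zudipo_up
-- keep mkfold(p: /la_ut/go) : ok
-- keep pen(p: /hagu/smigogro, c: wago) : created

Answer: [hagu/, la_ut/]


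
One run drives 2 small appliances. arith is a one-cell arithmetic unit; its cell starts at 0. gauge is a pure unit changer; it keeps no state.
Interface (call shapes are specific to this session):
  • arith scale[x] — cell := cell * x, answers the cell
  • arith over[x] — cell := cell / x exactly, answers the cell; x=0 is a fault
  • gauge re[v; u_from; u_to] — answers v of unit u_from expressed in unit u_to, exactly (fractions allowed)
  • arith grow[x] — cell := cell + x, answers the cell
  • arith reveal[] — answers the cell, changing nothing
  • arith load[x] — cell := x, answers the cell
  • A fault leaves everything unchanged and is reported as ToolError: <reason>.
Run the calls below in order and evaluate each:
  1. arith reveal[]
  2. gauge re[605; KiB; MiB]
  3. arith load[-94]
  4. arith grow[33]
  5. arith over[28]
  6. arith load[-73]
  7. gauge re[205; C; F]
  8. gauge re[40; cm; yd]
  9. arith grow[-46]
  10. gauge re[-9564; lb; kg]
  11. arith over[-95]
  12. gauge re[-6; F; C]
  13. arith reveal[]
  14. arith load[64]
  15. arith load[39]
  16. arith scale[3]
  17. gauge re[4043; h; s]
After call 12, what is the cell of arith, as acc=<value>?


Answer: acc=119/95

Derivation:
~$ arith reveal
= 0
~$ gauge re 605 KiB MiB
= 605/1024
~$ arith load -94
= -94
~$ arith grow 33
= -61
~$ arith over 28
= -61/28
~$ arith load -73
= -73
~$ gauge re 205 C F
= 401
~$ gauge re 40 cm yd
= 500/1143
~$ arith grow -46
= -119
~$ gauge re -9564 lb kg
= -108453935667/25000000
~$ arith over -95
= 119/95
~$ gauge re -6 F C
= -190/9
~$ arith reveal
= 119/95
~$ arith load 64
= 64
~$ arith load 39
= 39
~$ arith scale 3
= 117
~$ gauge re 4043 h s
= 14554800


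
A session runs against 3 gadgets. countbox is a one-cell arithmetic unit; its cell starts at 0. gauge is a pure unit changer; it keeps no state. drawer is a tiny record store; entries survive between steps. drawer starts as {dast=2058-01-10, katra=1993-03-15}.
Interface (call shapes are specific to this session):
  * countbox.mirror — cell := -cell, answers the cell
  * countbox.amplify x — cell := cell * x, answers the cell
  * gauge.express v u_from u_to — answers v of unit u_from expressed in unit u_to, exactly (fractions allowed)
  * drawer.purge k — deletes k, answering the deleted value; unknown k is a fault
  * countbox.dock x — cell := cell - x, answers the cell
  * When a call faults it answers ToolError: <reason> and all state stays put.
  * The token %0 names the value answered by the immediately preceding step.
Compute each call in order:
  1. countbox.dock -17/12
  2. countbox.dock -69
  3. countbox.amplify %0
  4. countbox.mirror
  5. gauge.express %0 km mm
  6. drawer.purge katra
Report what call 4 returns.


Answer: -714025/144

Derivation:
-> countbox.dock(x→-17/12)
<- 17/12
-> countbox.dock(x→-69)
<- 845/12
-> countbox.amplify(x→%0)
<- 714025/144
-> countbox.mirror()
<- -714025/144
-> gauge.express(v→%0, u_from→km, u_to→mm)
<- -44626562500/9
-> drawer.purge(k→katra)
<- 1993-03-15


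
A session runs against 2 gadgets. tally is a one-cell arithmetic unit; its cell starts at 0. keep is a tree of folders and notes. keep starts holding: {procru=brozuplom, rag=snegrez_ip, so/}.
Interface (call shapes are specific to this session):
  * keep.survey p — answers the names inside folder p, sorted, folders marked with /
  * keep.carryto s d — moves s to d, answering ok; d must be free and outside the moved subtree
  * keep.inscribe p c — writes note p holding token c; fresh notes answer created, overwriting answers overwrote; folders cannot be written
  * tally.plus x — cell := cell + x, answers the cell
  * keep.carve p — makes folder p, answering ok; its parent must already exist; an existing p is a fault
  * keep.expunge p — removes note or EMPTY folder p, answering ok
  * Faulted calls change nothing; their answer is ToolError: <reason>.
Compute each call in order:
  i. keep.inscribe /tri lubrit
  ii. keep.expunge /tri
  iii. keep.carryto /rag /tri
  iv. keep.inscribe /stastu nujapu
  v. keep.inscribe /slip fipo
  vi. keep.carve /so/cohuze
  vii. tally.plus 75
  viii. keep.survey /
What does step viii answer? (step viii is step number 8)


Answer: [procru, slip, so/, stastu, tri]

Derivation:
% inscribe(p: /tri, c: lubrit) == created
% expunge(p: /tri) == ok
% carryto(s: /rag, d: /tri) == ok
% inscribe(p: /stastu, c: nujapu) == created
% inscribe(p: /slip, c: fipo) == created
% carve(p: /so/cohuze) == ok
% plus(x: 75) == 75
% survey(p: /) == [procru, slip, so/, stastu, tri]


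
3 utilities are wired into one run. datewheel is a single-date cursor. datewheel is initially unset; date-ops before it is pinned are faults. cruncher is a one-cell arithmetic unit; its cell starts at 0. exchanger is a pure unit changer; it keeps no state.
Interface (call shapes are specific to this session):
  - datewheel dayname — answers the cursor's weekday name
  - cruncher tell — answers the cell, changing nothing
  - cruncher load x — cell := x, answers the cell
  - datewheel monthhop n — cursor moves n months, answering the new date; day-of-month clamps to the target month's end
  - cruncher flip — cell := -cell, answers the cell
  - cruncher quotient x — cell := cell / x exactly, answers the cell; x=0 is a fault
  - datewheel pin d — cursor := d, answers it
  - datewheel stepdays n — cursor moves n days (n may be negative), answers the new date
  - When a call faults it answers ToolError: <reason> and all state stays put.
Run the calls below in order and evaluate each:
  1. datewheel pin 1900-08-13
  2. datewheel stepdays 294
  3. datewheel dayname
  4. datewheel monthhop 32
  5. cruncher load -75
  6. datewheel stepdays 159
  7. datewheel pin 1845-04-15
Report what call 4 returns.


Now I run datewheel pin on d=1900-08-13, which returns 1900-08-13.
I call datewheel stepdays on n=294, and see 1901-06-03.
Then datewheel dayname(), → Monday.
Invoking datewheel monthhop on n=32, yielding 1904-02-03.
Then cruncher load on x=-75, yielding -75.
Next I call datewheel stepdays on n=159, — result: 1904-07-11.
Then datewheel pin on d=1845-04-15, → 1845-04-15.

Answer: 1904-02-03


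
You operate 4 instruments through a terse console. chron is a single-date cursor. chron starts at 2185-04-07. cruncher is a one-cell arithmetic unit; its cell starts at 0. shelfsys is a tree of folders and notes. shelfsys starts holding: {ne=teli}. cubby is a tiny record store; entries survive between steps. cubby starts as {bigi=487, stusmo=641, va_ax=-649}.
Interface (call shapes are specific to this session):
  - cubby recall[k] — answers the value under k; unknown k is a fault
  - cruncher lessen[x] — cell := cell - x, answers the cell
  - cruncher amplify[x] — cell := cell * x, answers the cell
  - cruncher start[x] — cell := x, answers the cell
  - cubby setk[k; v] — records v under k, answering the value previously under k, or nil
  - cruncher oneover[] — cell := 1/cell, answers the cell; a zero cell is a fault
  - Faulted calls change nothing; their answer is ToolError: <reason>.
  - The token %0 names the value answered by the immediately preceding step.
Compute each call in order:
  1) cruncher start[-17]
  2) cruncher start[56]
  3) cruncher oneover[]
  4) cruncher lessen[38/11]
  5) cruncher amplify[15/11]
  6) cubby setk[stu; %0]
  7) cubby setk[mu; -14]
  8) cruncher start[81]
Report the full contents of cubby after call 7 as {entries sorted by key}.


Answer: {bigi=487, mu=-14, stu=-31755/6776, stusmo=641, va_ax=-649}

Derivation:
> cruncher start x: -17
[out] -17
> cruncher start x: 56
[out] 56
> cruncher oneover
[out] 1/56
> cruncher lessen x: 38/11
[out] -2117/616
> cruncher amplify x: 15/11
[out] -31755/6776
> cubby setk k: stu v: %0
[out] nil
> cubby setk k: mu v: -14
[out] nil
> cruncher start x: 81
[out] 81


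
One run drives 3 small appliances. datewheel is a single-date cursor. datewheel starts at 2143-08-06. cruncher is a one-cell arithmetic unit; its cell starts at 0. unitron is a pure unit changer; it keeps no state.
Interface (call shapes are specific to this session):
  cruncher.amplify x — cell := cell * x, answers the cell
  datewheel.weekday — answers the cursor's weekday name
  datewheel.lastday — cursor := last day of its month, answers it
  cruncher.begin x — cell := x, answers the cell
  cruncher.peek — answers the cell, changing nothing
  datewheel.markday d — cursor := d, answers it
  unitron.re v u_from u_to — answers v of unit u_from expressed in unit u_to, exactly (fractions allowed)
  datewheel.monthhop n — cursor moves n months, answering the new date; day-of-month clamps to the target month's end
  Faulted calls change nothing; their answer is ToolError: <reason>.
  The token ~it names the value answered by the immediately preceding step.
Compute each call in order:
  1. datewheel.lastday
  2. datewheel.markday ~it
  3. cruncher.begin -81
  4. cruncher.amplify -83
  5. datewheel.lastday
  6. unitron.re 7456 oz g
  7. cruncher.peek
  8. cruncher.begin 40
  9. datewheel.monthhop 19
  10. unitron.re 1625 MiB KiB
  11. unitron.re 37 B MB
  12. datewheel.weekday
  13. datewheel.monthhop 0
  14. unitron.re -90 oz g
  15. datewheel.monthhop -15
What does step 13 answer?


Answer: 2145-03-31

Derivation:
I call lastday(), → 2143-08-31.
Now I run markday(d: ~it), and get 2143-08-31.
Invoking begin(x: -81), which returns -81.
Next I call amplify(x: -83): 6723.
Now I run lastday, yielding 2143-08-31.
I invoke re(v: 7456, u_from: oz, u_to: g), → 10568702221/50000.
I call peek(), yielding 6723.
I use begin(x: 40), and get 40.
Next I call monthhop(n: 19), which returns 2145-03-31.
Then re(v: 1625, u_from: MiB, u_to: KiB), → 1664000.
I use re(v: 37, u_from: B, u_to: MB), — result: 37/1000000.
I try weekday(): Wednesday.
Calling monthhop(n: 0), yielding 2145-03-31.
Invoking re(v: -90, u_from: oz, u_to: g), → -408233133/160000.
Next I call monthhop(n: -15): 2143-12-31.
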